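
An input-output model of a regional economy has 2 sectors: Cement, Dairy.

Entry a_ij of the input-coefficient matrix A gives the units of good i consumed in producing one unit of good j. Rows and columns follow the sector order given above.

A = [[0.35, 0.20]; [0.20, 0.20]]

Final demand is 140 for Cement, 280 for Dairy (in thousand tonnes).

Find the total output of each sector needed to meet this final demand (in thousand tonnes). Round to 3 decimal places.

I − A =
  [   0.65    -0.20]
  [  -0.20     0.80]
det(I−A) = (0.65)(0.80) − (-0.20)(-0.20) = 0.4800
adj(I−A) = [[0.80, 0.20], [0.20, 0.65]]
(I − A)⁻¹ = adj(I−A) / det(I−A) ≈
  [   1.6667     0.4167]
  [   0.4167     1.3542]
x = (I − A)⁻¹ d = adj(I−A)·d / det(I−A), with det(I−A) = 0.4800:
  x_C = (0.80·140 + 0.20·280) / 0.4800 = 168.00 / 0.4800 = 350.000
  x_D = (0.20·140 + 0.65·280) / 0.4800 = 210.00 / 0.4800 = 437.500

x_C = 350.000, x_D = 437.500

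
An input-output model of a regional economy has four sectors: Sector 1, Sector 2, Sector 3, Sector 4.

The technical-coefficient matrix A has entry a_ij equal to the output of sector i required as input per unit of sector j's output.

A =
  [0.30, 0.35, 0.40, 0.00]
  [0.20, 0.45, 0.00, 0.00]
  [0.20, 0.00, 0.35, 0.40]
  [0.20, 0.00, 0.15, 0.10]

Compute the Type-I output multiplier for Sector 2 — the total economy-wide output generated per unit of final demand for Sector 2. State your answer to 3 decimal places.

m_2 = 5.493

I − A =
  [   0.70    -0.35    -0.40     0.00]
  [  -0.20     0.55     0.00     0.00]
  [  -0.20     0.00     0.65    -0.40]
  [  -0.20     0.00    -0.15     0.90]
Compute the cofactors C_ij = (−1)^(i+j)·(3×3 minor ij) of I−A; the adjugate is their transpose:
adj(I−A) = Cᵀ =
  [ 0.28875   0.18375   0.19800   0.08800]
  [ 0.10500   0.26350   0.07200   0.03200]
  [ 0.14300   0.09100   0.28350   0.12600]
  [ 0.08800   0.05600   0.09125   0.16075]
det(I−A) = Σ_j (I−A)_1j·C_1j = (0.70)(0.28875) + (-0.35)(0.10500) + (-0.40)(0.14300) + (0.00)(0.08800) = 0.108175
(I − A)⁻¹ = adj(I−A) / det(I−A) ≈
  [   2.6693     1.6986     1.8304     0.8135]
  [   0.9706     2.4359     0.6656     0.2958]
  [   1.3219     0.8412     2.6208     1.1648]
  [   0.8135     0.5177     0.8435     1.4860]
The output multiplier for sector j is the column-j sum of the Leontief inverse (I − A)⁻¹ = adj(I−A) / det(I−A).
Column 2 of adj(I−A): (0.18375, 0.26350, 0.09100, 0.05600); det(I−A) = 0.108175.
m_2 = (0.18375 + 0.26350 + 0.09100 + 0.05600) / 0.108175 = 0.59425 / 0.108175 ≈ 5.493.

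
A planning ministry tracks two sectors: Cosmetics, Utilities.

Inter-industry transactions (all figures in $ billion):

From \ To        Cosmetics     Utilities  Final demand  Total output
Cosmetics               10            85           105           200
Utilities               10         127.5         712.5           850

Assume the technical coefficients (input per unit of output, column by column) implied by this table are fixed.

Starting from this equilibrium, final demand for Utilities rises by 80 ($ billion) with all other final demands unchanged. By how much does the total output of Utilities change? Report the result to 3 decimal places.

Technical coefficients a_ij = z_ij / X_j:
  a_11 = 10/200 = 0.05, a_21 = 10/200 = 0.05
  a_12 = 85/850 = 0.10, a_22 = 127.5/850 = 0.15
I − A =
  [   0.95    -0.10]
  [  -0.05     0.85]
det(I−A) = (0.95)(0.85) − (-0.10)(-0.05) = 0.8025
adj(I−A) = [[0.85, 0.10], [0.05, 0.95]]
(I − A)⁻¹ = adj(I−A) / det(I−A) ≈
  [   1.0592     0.1246]
  [   0.0623     1.1838]
Δx = (I − A)⁻¹ Δd with Δd having +80 in the Utilities component and 0 elsewhere.
So Δx_2 = L_22 · (+80), where L_22 = adj(I−A)_22 / det(I−A) = 0.95 / 0.8025.
Δx_2 = 0.95 × (+80) / 0.8025 = 76.00 / 0.8025 ≈ 94.704.

Δx_2 = 94.704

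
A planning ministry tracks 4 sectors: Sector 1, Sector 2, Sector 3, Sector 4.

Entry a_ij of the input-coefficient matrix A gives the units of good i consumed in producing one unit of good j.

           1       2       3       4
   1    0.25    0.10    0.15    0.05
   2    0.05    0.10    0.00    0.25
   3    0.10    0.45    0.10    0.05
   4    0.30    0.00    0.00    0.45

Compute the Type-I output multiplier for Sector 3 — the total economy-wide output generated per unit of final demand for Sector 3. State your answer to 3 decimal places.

I − A =
  [   0.75    -0.10    -0.15    -0.05]
  [  -0.05     0.90     0.00    -0.25]
  [  -0.10    -0.45     0.90    -0.05]
  [  -0.30     0.00     0.00     0.55]
Compute the cofactors C_ij = (−1)^(i+j)·(3×3 minor ij) of I−A; the adjugate is their transpose:
adj(I−A) = Cᵀ =
  [ 0.445500   0.086625   0.074250   0.086625]
  [ 0.092250   0.347250   0.015375   0.167625]
  [ 0.109125   0.185875   0.347500   0.126000]
  [ 0.243000   0.047250   0.040500   0.586125]
det(I−A) = Σ_j (I−A)_1j·C_1j = (0.75)(0.445500) + (-0.10)(0.092250) + (-0.15)(0.109125) + (-0.05)(0.243000) = 0.29638125
(I − A)⁻¹ = adj(I−A) / det(I−A) ≈
  [   1.5031     0.2923     0.2505     0.2923]
  [   0.3113     1.1716     0.0519     0.5656]
  [   0.3682     0.6271     1.1725     0.4251]
  [   0.8199     0.1594     0.1366     1.9776]
The output multiplier for sector j is the column-j sum of the Leontief inverse (I − A)⁻¹ = adj(I−A) / det(I−A).
Column 3 of adj(I−A): (0.074250, 0.015375, 0.347500, 0.040500); det(I−A) = 0.29638125.
m_3 = (0.074250 + 0.015375 + 0.347500 + 0.040500) / 0.29638125 = 0.477625 / 0.29638125 ≈ 1.612.

m_3 = 1.612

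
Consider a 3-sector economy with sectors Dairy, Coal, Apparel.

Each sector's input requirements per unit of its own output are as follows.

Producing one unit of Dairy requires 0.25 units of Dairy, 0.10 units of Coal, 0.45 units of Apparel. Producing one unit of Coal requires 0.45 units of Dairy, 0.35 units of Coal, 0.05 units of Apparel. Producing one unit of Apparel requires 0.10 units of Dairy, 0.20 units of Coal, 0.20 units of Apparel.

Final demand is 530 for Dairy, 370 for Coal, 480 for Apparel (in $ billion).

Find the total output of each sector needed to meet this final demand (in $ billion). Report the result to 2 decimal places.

x_1 = 1736.65, x_2 = 1347.51, x_3 = 1661.09

I − A =
  [   0.75    -0.45    -0.10]
  [  -0.10     0.65    -0.20]
  [  -0.45    -0.05     0.80]
Cofactors of I−A, C_ij = (−1)^(i+j)·(minor ij) (rows/columns in the sector order above):
  C_11 = (0.65)(0.80) − (-0.20)(-0.05) = 0.5100
  C_12 = −[(-0.10)(0.80) − (-0.20)(-0.45)] = 0.1700
  C_13 = (-0.10)(-0.05) − (0.65)(-0.45) = 0.2975
  C_21 = −[(-0.45)(0.80) − (-0.10)(-0.05)] = 0.3650
  C_22 = (0.75)(0.80) − (-0.10)(-0.45) = 0.5550
  C_23 = −[(0.75)(-0.05) − (-0.45)(-0.45)] = 0.2400
  C_31 = (-0.45)(-0.20) − (-0.10)(0.65) = 0.1550
  C_32 = −[(0.75)(-0.20) − (-0.10)(-0.10)] = 0.1600
  C_33 = (0.75)(0.65) − (-0.45)(-0.10) = 0.4425
det(I−A) = Σ_j (I−A)_1j·C_1j = (0.75)(0.5100) + (-0.45)(0.1700) + (-0.10)(0.2975) = 0.27625
adj(I−A) = Cᵀ =
  [ 0.5100   0.3650   0.1550]
  [ 0.1700   0.5550   0.1600]
  [ 0.2975   0.2400   0.4425]
(I − A)⁻¹ = adj(I−A) / det(I−A) ≈
  [   1.8462     1.3213     0.5611]
  [   0.6154     2.0090     0.5792]
  [   1.0769     0.8688     1.6018]
x = (I − A)⁻¹ d = adj(I−A)·d / det(I−A), with det(I−A) = 0.27625:
  x_1 = (0.5100·530 + 0.3650·370 + 0.1550·480) / 0.27625 = 479.75 / 0.27625 ≈ 1736.65
  x_2 = (0.1700·530 + 0.5550·370 + 0.1600·480) / 0.27625 = 372.25 / 0.27625 ≈ 1347.51
  x_3 = (0.2975·530 + 0.2400·370 + 0.4425·480) / 0.27625 = 458.875 / 0.27625 ≈ 1661.09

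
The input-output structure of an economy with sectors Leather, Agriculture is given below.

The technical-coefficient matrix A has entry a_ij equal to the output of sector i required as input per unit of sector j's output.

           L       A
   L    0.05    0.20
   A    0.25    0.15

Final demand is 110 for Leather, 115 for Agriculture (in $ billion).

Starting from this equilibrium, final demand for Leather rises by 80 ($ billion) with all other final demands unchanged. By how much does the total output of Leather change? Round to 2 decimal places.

I − A =
  [   0.95    -0.20]
  [  -0.25     0.85]
det(I−A) = (0.95)(0.85) − (-0.20)(-0.25) = 0.7575
adj(I−A) = [[0.85, 0.20], [0.25, 0.95]]
(I − A)⁻¹ = adj(I−A) / det(I−A) ≈
  [   1.1221     0.2640]
  [   0.3300     1.2541]
Δx = (I − A)⁻¹ Δd with Δd having +80 in the Leather component and 0 elsewhere.
So Δx_L = L_LL · (+80), where L_LL = adj(I−A)_LL / det(I−A) = 0.85 / 0.7575.
Δx_L = 0.85 × (+80) / 0.7575 = 68.00 / 0.7575 ≈ 89.77.

Δx_L = 89.77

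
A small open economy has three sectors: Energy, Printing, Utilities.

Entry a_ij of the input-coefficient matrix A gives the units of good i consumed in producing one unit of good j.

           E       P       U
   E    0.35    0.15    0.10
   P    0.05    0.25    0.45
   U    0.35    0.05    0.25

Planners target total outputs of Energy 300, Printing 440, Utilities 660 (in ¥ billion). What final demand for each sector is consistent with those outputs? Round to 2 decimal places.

d_E = 63.00, d_P = 18.00, d_U = 368.00

I − A =
  [   0.65    -0.15    -0.10]
  [  -0.05     0.75    -0.45]
  [  -0.35    -0.05     0.75]
d = (I − A) x:
  d_E = (+0.65)·300 + (-0.15)·440 + (-0.10)·660 = 63.00
  d_P = (-0.05)·300 + (+0.75)·440 + (-0.45)·660 = 18.00
  d_U = (-0.35)·300 + (-0.05)·440 + (+0.75)·660 = 368.00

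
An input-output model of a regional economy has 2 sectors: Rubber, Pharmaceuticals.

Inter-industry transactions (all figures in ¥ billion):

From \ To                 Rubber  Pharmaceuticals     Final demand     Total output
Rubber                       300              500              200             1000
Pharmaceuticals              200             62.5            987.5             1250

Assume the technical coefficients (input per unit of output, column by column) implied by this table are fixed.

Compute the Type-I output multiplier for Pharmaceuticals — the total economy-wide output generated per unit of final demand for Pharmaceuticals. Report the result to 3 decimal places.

m_2 = 1.880

Technical coefficients a_ij = z_ij / X_j:
  a_11 = 300/1000 = 0.30, a_21 = 200/1000 = 0.20
  a_12 = 500/1250 = 0.40, a_22 = 62.5/1250 = 0.05
I − A =
  [   0.70    -0.40]
  [  -0.20     0.95]
det(I−A) = (0.70)(0.95) − (-0.40)(-0.20) = 0.5850
adj(I−A) = [[0.95, 0.40], [0.20, 0.70]]
(I − A)⁻¹ = adj(I−A) / det(I−A) ≈
  [   1.6239     0.6838]
  [   0.3419     1.1966]
The output multiplier for sector j is the column-j sum of the Leontief inverse (I − A)⁻¹ = adj(I−A) / det(I−A).
Column 2 of adj(I−A): (0.40, 0.70); det(I−A) = 0.5850.
m_2 = (0.40 + 0.70) / 0.5850 = 1.10 / 0.5850 ≈ 1.880.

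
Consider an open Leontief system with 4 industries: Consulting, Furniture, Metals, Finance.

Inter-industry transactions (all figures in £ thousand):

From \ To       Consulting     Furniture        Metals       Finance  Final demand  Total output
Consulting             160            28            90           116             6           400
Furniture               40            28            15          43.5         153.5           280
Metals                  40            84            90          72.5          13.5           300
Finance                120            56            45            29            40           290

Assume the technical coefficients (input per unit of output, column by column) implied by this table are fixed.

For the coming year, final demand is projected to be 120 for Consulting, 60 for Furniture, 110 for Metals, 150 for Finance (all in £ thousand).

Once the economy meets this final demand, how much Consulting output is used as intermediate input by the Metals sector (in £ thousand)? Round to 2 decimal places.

Technical coefficients a_ij = z_ij / X_j:
  a_11 = 160/400 = 0.40, a_21 = 40/400 = 0.10, a_31 = 40/400 = 0.10, a_41 = 120/400 = 0.30
  a_12 = 28/280 = 0.10, a_22 = 28/280 = 0.10, a_32 = 84/280 = 0.30, a_42 = 56/280 = 0.20
  a_13 = 90/300 = 0.30, a_23 = 15/300 = 0.05, a_33 = 90/300 = 0.30, a_43 = 45/300 = 0.15
  a_14 = 116/290 = 0.40, a_24 = 43.5/290 = 0.15, a_34 = 72.5/290 = 0.25, a_44 = 29/290 = 0.10
I − A =
  [   0.60    -0.10    -0.30    -0.40]
  [  -0.10     0.90    -0.05    -0.15]
  [  -0.10    -0.30     0.70    -0.25]
  [  -0.30    -0.20    -0.15     0.90]
Compute the cofactors C_ij = (−1)^(i+j)·(3×3 minor ij) of I−A; the adjugate is their transpose:
adj(I−A) = Cᵀ =
  [ 0.48950   0.22925   0.29875   0.33875]
  [ 0.10125   0.21600   0.08100   0.10350]
  [ 0.19100   0.18050   0.33850   0.20900]
  [ 0.21750   0.15450   0.17400   0.32550]
det(I−A) = Σ_j (I−A)_1j·C_1j = (0.60)(0.48950) + (-0.10)(0.10125) + (-0.30)(0.19100) + (-0.40)(0.21750) = 0.139275
(I − A)⁻¹ = adj(I−A) / det(I−A) ≈
  [   3.5146     1.6460     2.1450     2.4322]
  [   0.7270     1.5509     0.5816     0.7431]
  [   1.3714     1.2960     2.4304     1.5006]
  [   1.5617     1.1093     1.2493     2.3371]
First solve x = (I − A)⁻¹ d = adj(I−A)·d / det(I−A); in particular x_3 = (0.19100·120 + 0.18050·60 + 0.33850·110 + 0.20900·150) / 0.139275 = 102.335 / 0.139275 ≈ 734.7693.
Intermediate flow from 1 to 3: z_13 = a_13 · x_3 = 0.30 × 102.335 / 0.139275 = 30.7005 / 0.139275 ≈ 220.43.

z_13 = 220.43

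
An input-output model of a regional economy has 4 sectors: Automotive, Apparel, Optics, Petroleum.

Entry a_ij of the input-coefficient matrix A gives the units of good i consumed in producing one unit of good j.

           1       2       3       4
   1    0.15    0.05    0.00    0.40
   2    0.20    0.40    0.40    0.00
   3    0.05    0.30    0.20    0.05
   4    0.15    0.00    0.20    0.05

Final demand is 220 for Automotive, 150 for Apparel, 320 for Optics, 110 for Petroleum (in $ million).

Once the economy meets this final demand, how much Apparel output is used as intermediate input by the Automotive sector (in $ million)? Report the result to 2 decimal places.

z_21 = 97.13

I − A =
  [   0.85    -0.05     0.00    -0.40]
  [  -0.20     0.60    -0.40     0.00]
  [  -0.05    -0.30     0.80    -0.05]
  [  -0.15     0.00    -0.20     0.95]
Compute the cofactors C_ij = (−1)^(i+j)·(3×3 minor ij) of I−A; the adjugate is their transpose:
adj(I−A) = Cᵀ =
  [ 0.3360   0.0615   0.0670   0.1450]
  [ 0.1720   0.5855   0.3150   0.0890]
  [ 0.0900   0.2270   0.4390   0.0610]
  [ 0.0720   0.0575   0.1030   0.2970]
det(I−A) = Σ_j (I−A)_1j·C_1j = (0.85)(0.3360) + (-0.05)(0.1720) + (0.00)(0.0900) + (-0.40)(0.0720) = 0.2482
(I − A)⁻¹ = adj(I−A) / det(I−A) ≈
  [   1.3537     0.2478     0.2699     0.5842]
  [   0.6930     2.3590     1.2691     0.3586]
  [   0.3626     0.9146     1.7687     0.2458]
  [   0.2901     0.2317     0.4150     1.1966]
First solve x = (I − A)⁻¹ d = adj(I−A)·d / det(I−A); in particular x_1 = (0.3360·220 + 0.0615·150 + 0.0670·320 + 0.1450·110) / 0.2482 = 120.535 / 0.2482 ≈ 485.6366.
Intermediate flow from 2 to 1: z_21 = a_21 · x_1 = 0.20 × 120.535 / 0.2482 = 24.107 / 0.2482 ≈ 97.13.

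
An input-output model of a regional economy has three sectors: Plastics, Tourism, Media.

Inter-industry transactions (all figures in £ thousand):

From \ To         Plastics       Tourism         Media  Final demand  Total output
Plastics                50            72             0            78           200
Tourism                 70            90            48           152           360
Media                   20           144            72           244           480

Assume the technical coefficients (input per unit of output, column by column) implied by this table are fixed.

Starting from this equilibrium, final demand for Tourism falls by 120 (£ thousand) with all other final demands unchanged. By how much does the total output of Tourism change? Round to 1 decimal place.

Δx_2 = -197.9

Technical coefficients a_ij = z_ij / X_j:
  a_11 = 50/200 = 0.25, a_21 = 70/200 = 0.35, a_31 = 20/200 = 0.10
  a_12 = 72/360 = 0.20, a_22 = 90/360 = 0.25, a_32 = 144/360 = 0.40
  a_13 = 0/480 = 0.00, a_23 = 48/480 = 0.10, a_33 = 72/480 = 0.15
I − A =
  [   0.75    -0.20     0.00]
  [  -0.35     0.75    -0.10]
  [  -0.10    -0.40     0.85]
Cofactors of I−A, C_ij = (−1)^(i+j)·(minor ij) (rows/columns in the sector order above):
  C_11 = (0.75)(0.85) − (-0.10)(-0.40) = 0.5975
  C_12 = −[(-0.35)(0.85) − (-0.10)(-0.10)] = 0.3075
  C_13 = (-0.35)(-0.40) − (0.75)(-0.10) = 0.2150
  C_21 = −[(-0.20)(0.85) − (0.00)(-0.40)] = 0.1700
  C_22 = (0.75)(0.85) − (0.00)(-0.10) = 0.6375
  C_23 = −[(0.75)(-0.40) − (-0.20)(-0.10)] = 0.3200
  C_31 = (-0.20)(-0.10) − (0.00)(0.75) = 0.0200
  C_32 = −[(0.75)(-0.10) − (0.00)(-0.35)] = 0.0750
  C_33 = (0.75)(0.75) − (-0.20)(-0.35) = 0.4925
det(I−A) = Σ_j (I−A)_1j·C_1j = (0.75)(0.5975) + (-0.20)(0.3075) + (0.00)(0.2150) = 0.386625
adj(I−A) = Cᵀ =
  [ 0.5975   0.1700   0.0200]
  [ 0.3075   0.6375   0.0750]
  [ 0.2150   0.3200   0.4925]
(I − A)⁻¹ = adj(I−A) / det(I−A) ≈
  [   1.5454     0.4397     0.0517]
  [   0.7953     1.6489     0.1940]
  [   0.5561     0.8277     1.2738]
Δx = (I − A)⁻¹ Δd with Δd having -120 in the Tourism component and 0 elsewhere.
So Δx_2 = L_22 · (-120), where L_22 = adj(I−A)_22 / det(I−A) = 0.6375 / 0.386625.
Δx_2 = 0.6375 × (-120) / 0.386625 = -76.50 / 0.386625 ≈ -197.9.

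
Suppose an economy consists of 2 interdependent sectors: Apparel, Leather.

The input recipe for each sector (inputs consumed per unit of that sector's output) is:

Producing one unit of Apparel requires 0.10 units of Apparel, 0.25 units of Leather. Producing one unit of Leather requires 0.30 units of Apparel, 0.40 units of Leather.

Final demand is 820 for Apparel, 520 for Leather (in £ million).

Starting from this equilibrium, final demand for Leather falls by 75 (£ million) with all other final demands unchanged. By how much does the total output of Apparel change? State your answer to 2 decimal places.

Δx_A = -48.39

I − A =
  [   0.90    -0.30]
  [  -0.25     0.60]
det(I−A) = (0.90)(0.60) − (-0.30)(-0.25) = 0.4650
adj(I−A) = [[0.60, 0.30], [0.25, 0.90]]
(I − A)⁻¹ = adj(I−A) / det(I−A) ≈
  [   1.2903     0.6452]
  [   0.5376     1.9355]
Δx = (I − A)⁻¹ Δd with Δd having -75 in the Leather component and 0 elsewhere.
So Δx_A = L_AL · (-75), where L_AL = adj(I−A)_AL / det(I−A) = 0.30 / 0.4650.
Δx_A = 0.30 × (-75) / 0.4650 = -22.50 / 0.4650 ≈ -48.39.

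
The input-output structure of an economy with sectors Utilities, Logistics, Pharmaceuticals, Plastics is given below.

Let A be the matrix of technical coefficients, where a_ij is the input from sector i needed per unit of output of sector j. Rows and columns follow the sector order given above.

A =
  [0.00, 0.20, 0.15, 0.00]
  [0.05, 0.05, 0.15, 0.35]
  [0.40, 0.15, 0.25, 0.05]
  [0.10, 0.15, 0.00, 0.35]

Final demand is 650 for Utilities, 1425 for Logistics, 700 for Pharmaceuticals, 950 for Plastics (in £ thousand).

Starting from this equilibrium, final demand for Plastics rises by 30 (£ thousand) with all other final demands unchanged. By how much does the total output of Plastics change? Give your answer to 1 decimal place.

I − A =
  [   1.00    -0.20    -0.15     0.00]
  [  -0.05     0.95    -0.15    -0.35]
  [  -0.40    -0.15     0.75    -0.05]
  [  -0.10    -0.15     0.00     0.65]
Compute the cofactors C_ij = (−1)^(i+j)·(3×3 minor ij) of I−A; the adjugate is their transpose:
adj(I−A) = Cᵀ =
  [ 0.408000   0.113250   0.104250   0.069000]
  [ 0.090375   0.447750   0.107625   0.249375]
  [ 0.241250   0.158000   0.551500   0.127500]
  [ 0.083625   0.120750   0.040875   0.612375]
det(I−A) = Σ_j (I−A)_1j·C_1j = (1.00)(0.408000) + (-0.20)(0.090375) + (-0.15)(0.241250) + (0.00)(0.083625) = 0.3537375
(I − A)⁻¹ = adj(I−A) / det(I−A) ≈
  [   1.1534     0.3202     0.2947     0.1951]
  [   0.2555     1.2658     0.3043     0.7050]
  [   0.6820     0.4467     1.5591     0.3604]
  [   0.2364     0.3414     0.1156     1.7312]
Δx = (I − A)⁻¹ Δd with Δd having +30 in the Plastics component and 0 elsewhere.
So Δx_4 = L_44 · (+30), where L_44 = adj(I−A)_44 / det(I−A) = 0.612375 / 0.3537375.
Δx_4 = 0.612375 × (+30) / 0.3537375 = 18.37125 / 0.3537375 ≈ 51.9.

Δx_4 = 51.9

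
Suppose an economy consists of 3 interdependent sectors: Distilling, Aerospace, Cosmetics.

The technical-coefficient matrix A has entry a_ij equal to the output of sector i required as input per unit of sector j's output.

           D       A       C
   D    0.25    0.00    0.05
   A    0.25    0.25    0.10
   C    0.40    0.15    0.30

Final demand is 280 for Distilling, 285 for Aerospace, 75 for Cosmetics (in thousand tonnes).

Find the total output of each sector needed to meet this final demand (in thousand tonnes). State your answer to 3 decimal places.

I − A =
  [   0.75     0.00    -0.05]
  [  -0.25     0.75    -0.10]
  [  -0.40    -0.15     0.70]
Cofactors of I−A, C_ij = (−1)^(i+j)·(minor ij) (rows/columns in the sector order above):
  C_11 = (0.75)(0.70) − (-0.10)(-0.15) = 0.5100
  C_12 = −[(-0.25)(0.70) − (-0.10)(-0.40)] = 0.2150
  C_13 = (-0.25)(-0.15) − (0.75)(-0.40) = 0.3375
  C_21 = −[(0.00)(0.70) − (-0.05)(-0.15)] = 0.0075
  C_22 = (0.75)(0.70) − (-0.05)(-0.40) = 0.5050
  C_23 = −[(0.75)(-0.15) − (0.00)(-0.40)] = 0.1125
  C_31 = (0.00)(-0.10) − (-0.05)(0.75) = 0.0375
  C_32 = −[(0.75)(-0.10) − (-0.05)(-0.25)] = 0.0875
  C_33 = (0.75)(0.75) − (0.00)(-0.25) = 0.5625
det(I−A) = Σ_j (I−A)_1j·C_1j = (0.75)(0.5100) + (0.00)(0.2150) + (-0.05)(0.3375) = 0.365625
adj(I−A) = Cᵀ =
  [ 0.5100   0.0075   0.0375]
  [ 0.2150   0.5050   0.0875]
  [ 0.3375   0.1125   0.5625]
(I − A)⁻¹ = adj(I−A) / det(I−A) ≈
  [   1.3949     0.0205     0.1026]
  [   0.5880     1.3812     0.2393]
  [   0.9231     0.3077     1.5385]
x = (I − A)⁻¹ d = adj(I−A)·d / det(I−A), with det(I−A) = 0.365625:
  x_D = (0.5100·280 + 0.0075·285 + 0.0375·75) / 0.365625 = 147.75 / 0.365625 ≈ 404.103
  x_A = (0.2150·280 + 0.5050·285 + 0.0875·75) / 0.365625 = 210.6875 / 0.365625 ≈ 576.239
  x_C = (0.3375·280 + 0.1125·285 + 0.5625·75) / 0.365625 = 168.75 / 0.365625 ≈ 461.538

x_D = 404.103, x_A = 576.239, x_C = 461.538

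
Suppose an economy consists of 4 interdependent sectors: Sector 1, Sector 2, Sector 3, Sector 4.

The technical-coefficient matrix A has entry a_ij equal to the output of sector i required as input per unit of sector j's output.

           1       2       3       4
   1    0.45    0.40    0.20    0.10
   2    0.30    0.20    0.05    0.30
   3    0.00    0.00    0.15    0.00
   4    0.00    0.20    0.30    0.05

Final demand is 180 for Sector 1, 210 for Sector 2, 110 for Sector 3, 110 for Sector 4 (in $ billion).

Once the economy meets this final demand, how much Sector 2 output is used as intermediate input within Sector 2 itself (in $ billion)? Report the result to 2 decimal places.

z_22 = 151.55

I − A =
  [   0.55    -0.40    -0.20    -0.10]
  [  -0.30     0.80    -0.05    -0.30]
  [   0.00     0.00     0.85     0.00]
  [   0.00    -0.20    -0.30     0.95]
Compute the cofactors C_ij = (−1)^(i+j)·(3×3 minor ij) of I−A; the adjugate is their transpose:
adj(I−A) = Cᵀ =
  [ 0.595000   0.340000   0.220000   0.170000]
  [ 0.242250   0.444125   0.141625   0.165750]
  [ 0.000000   0.000000   0.265000   0.000000]
  [ 0.051000   0.093500   0.113500   0.272000]
det(I−A) = Σ_j (I−A)_1j·C_1j = (0.55)(0.595000) + (-0.40)(0.242250) + (-0.20)(0.000000) + (-0.10)(0.051000) = 0.22525
(I − A)⁻¹ = adj(I−A) / det(I−A) ≈
  [   2.6415     1.5094     0.9767     0.7547]
  [   1.0755     1.9717     0.6287     0.7358]
  [   0.0000     0.0000     1.1765     0.0000]
  [   0.2264     0.4151     0.5039     1.2075]
First solve x = (I − A)⁻¹ d = adj(I−A)·d / det(I−A); in particular x_2 = (0.242250·180 + 0.444125·210 + 0.141625·110 + 0.165750·110) / 0.22525 = 170.6825 / 0.22525 ≈ 757.7469.
Intermediate flow from 2 to 2: z_22 = a_22 · x_2 = 0.20 × 170.6825 / 0.22525 = 34.1365 / 0.22525 ≈ 151.55.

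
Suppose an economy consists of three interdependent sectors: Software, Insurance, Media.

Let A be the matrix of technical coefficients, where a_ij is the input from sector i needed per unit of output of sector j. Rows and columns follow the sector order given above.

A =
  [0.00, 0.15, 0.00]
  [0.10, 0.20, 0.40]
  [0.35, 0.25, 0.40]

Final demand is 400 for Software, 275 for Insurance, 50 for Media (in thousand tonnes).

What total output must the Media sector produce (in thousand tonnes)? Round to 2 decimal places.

x_3 = 698.39

I − A =
  [   1.00    -0.15     0.00]
  [  -0.10     0.80    -0.40]
  [  -0.35    -0.25     0.60]
Cofactors of I−A, C_ij = (−1)^(i+j)·(minor ij) (rows/columns in the sector order above):
  C_11 = (0.80)(0.60) − (-0.40)(-0.25) = 0.3800
  C_12 = −[(-0.10)(0.60) − (-0.40)(-0.35)] = 0.2000
  C_13 = (-0.10)(-0.25) − (0.80)(-0.35) = 0.3050
  C_21 = −[(-0.15)(0.60) − (0.00)(-0.25)] = 0.0900
  C_22 = (1.00)(0.60) − (0.00)(-0.35) = 0.6000
  C_23 = −[(1.00)(-0.25) − (-0.15)(-0.35)] = 0.3025
  C_31 = (-0.15)(-0.40) − (0.00)(0.80) = 0.0600
  C_32 = −[(1.00)(-0.40) − (0.00)(-0.10)] = 0.4000
  C_33 = (1.00)(0.80) − (-0.15)(-0.10) = 0.7850
det(I−A) = Σ_j (I−A)_1j·C_1j = (1.00)(0.3800) + (-0.15)(0.2000) + (0.00)(0.3050) = 0.3500
adj(I−A) = Cᵀ =
  [ 0.3800   0.0900   0.0600]
  [ 0.2000   0.6000   0.4000]
  [ 0.3050   0.3025   0.7850]
(I − A)⁻¹ = adj(I−A) / det(I−A) ≈
  [   1.0857     0.2571     0.1714]
  [   0.5714     1.7143     1.1429]
  [   0.8714     0.8643     2.2429]
x = (I − A)⁻¹ d = adj(I−A)·d / det(I−A), with det(I−A) = 0.3500:
  x_1 = (0.3800·400 + 0.0900·275 + 0.0600·50) / 0.3500 = 179.75 / 0.3500 ≈ 513.57
  x_2 = (0.2000·400 + 0.6000·275 + 0.4000·50) / 0.3500 = 265.00 / 0.3500 ≈ 757.14
  x_3 = (0.3050·400 + 0.3025·275 + 0.7850·50) / 0.3500 = 244.4375 / 0.3500 ≈ 698.39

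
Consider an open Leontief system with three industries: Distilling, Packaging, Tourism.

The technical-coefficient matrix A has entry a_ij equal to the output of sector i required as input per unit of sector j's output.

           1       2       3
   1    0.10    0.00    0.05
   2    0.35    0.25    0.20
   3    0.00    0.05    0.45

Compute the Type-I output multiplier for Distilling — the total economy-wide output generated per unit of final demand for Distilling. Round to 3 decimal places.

m_1 = 1.695

I − A =
  [   0.90     0.00    -0.05]
  [  -0.35     0.75    -0.20]
  [   0.00    -0.05     0.55]
Cofactors of I−A, C_ij = (−1)^(i+j)·(minor ij) (rows/columns in the sector order above):
  C_11 = (0.75)(0.55) − (-0.20)(-0.05) = 0.4025
  C_12 = −[(-0.35)(0.55) − (-0.20)(0.00)] = 0.1925
  C_13 = (-0.35)(-0.05) − (0.75)(0.00) = 0.0175
  C_21 = −[(0.00)(0.55) − (-0.05)(-0.05)] = 0.0025
  C_22 = (0.90)(0.55) − (-0.05)(0.00) = 0.4950
  C_23 = −[(0.90)(-0.05) − (0.00)(0.00)] = 0.0450
  C_31 = (0.00)(-0.20) − (-0.05)(0.75) = 0.0375
  C_32 = −[(0.90)(-0.20) − (-0.05)(-0.35)] = 0.1975
  C_33 = (0.90)(0.75) − (0.00)(-0.35) = 0.6750
det(I−A) = Σ_j (I−A)_1j·C_1j = (0.90)(0.4025) + (0.00)(0.1925) + (-0.05)(0.0175) = 0.361375
adj(I−A) = Cᵀ =
  [ 0.4025   0.0025   0.0375]
  [ 0.1925   0.4950   0.1975]
  [ 0.0175   0.0450   0.6750]
(I − A)⁻¹ = adj(I−A) / det(I−A) ≈
  [   1.1138     0.0069     0.1038]
  [   0.5327     1.3698     0.5465]
  [   0.0484     0.1245     1.8679]
The output multiplier for sector j is the column-j sum of the Leontief inverse (I − A)⁻¹ = adj(I−A) / det(I−A).
Column 1 of adj(I−A): (0.4025, 0.1925, 0.0175); det(I−A) = 0.361375.
m_1 = (0.4025 + 0.1925 + 0.0175) / 0.361375 = 0.6125 / 0.361375 ≈ 1.695.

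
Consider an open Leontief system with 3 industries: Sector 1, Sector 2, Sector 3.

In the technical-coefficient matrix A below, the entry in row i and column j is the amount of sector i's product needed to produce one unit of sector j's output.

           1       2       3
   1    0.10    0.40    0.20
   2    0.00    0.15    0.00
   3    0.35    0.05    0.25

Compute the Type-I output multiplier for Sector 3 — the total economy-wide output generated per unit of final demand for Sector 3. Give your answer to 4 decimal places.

I − A =
  [   0.90    -0.40    -0.20]
  [   0.00     0.85     0.00]
  [  -0.35    -0.05     0.75]
Cofactors of I−A, C_ij = (−1)^(i+j)·(minor ij) (rows/columns in the sector order above):
  C_11 = (0.85)(0.75) − (0.00)(-0.05) = 0.6375
  C_12 = −[(0.00)(0.75) − (0.00)(-0.35)] = 0.0000
  C_13 = (0.00)(-0.05) − (0.85)(-0.35) = 0.2975
  C_21 = −[(-0.40)(0.75) − (-0.20)(-0.05)] = 0.3100
  C_22 = (0.90)(0.75) − (-0.20)(-0.35) = 0.6050
  C_23 = −[(0.90)(-0.05) − (-0.40)(-0.35)] = 0.1850
  C_31 = (-0.40)(0.00) − (-0.20)(0.85) = 0.1700
  C_32 = −[(0.90)(0.00) − (-0.20)(0.00)] = 0.0000
  C_33 = (0.90)(0.85) − (-0.40)(0.00) = 0.7650
det(I−A) = Σ_j (I−A)_1j·C_1j = (0.90)(0.6375) + (-0.40)(0.0000) + (-0.20)(0.2975) = 0.51425
adj(I−A) = Cᵀ =
  [ 0.6375   0.3100   0.1700]
  [ 0.0000   0.6050   0.0000]
  [ 0.2975   0.1850   0.7650]
(I − A)⁻¹ = adj(I−A) / det(I−A) ≈
  [   1.23967     0.60282     0.33058]
  [   0.00000     1.17647     0.00000]
  [   0.57851     0.35975     1.48760]
The output multiplier for sector j is the column-j sum of the Leontief inverse (I − A)⁻¹ = adj(I−A) / det(I−A).
Column 3 of adj(I−A): (0.1700, 0.0000, 0.7650); det(I−A) = 0.51425.
m_3 = (0.1700 + 0.0000 + 0.7650) / 0.51425 = 0.935 / 0.51425 ≈ 1.8182.

m_3 = 1.8182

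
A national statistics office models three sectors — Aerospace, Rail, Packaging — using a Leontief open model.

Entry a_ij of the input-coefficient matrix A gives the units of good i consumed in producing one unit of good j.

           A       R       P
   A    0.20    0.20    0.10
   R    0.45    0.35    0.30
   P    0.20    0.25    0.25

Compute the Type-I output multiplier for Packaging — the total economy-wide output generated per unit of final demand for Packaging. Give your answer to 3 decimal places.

I − A =
  [   0.80    -0.20    -0.10]
  [  -0.45     0.65    -0.30]
  [  -0.20    -0.25     0.75]
Cofactors of I−A, C_ij = (−1)^(i+j)·(minor ij) (rows/columns in the sector order above):
  C_11 = (0.65)(0.75) − (-0.30)(-0.25) = 0.4125
  C_12 = −[(-0.45)(0.75) − (-0.30)(-0.20)] = 0.3975
  C_13 = (-0.45)(-0.25) − (0.65)(-0.20) = 0.2425
  C_21 = −[(-0.20)(0.75) − (-0.10)(-0.25)] = 0.1750
  C_22 = (0.80)(0.75) − (-0.10)(-0.20) = 0.5800
  C_23 = −[(0.80)(-0.25) − (-0.20)(-0.20)] = 0.2400
  C_31 = (-0.20)(-0.30) − (-0.10)(0.65) = 0.1250
  C_32 = −[(0.80)(-0.30) − (-0.10)(-0.45)] = 0.2850
  C_33 = (0.80)(0.65) − (-0.20)(-0.45) = 0.4300
det(I−A) = Σ_j (I−A)_1j·C_1j = (0.80)(0.4125) + (-0.20)(0.3975) + (-0.10)(0.2425) = 0.22625
adj(I−A) = Cᵀ =
  [ 0.4125   0.1750   0.1250]
  [ 0.3975   0.5800   0.2850]
  [ 0.2425   0.2400   0.4300]
(I − A)⁻¹ = adj(I−A) / det(I−A) ≈
  [   1.8232     0.7735     0.5525]
  [   1.7569     2.5635     1.2597]
  [   1.0718     1.0608     1.9006]
The output multiplier for sector j is the column-j sum of the Leontief inverse (I − A)⁻¹ = adj(I−A) / det(I−A).
Column P of adj(I−A): (0.1250, 0.2850, 0.4300); det(I−A) = 0.22625.
m_P = (0.1250 + 0.2850 + 0.4300) / 0.22625 = 0.84 / 0.22625 ≈ 3.713.

m_P = 3.713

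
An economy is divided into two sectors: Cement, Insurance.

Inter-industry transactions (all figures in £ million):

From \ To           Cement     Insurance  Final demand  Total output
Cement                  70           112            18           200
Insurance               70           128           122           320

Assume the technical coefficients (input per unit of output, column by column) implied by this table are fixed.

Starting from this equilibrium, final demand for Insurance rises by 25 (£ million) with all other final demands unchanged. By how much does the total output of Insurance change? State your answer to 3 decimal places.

Δx_I = 60.748

Technical coefficients a_ij = z_ij / X_j:
  a_CC = 70/200 = 0.35, a_IC = 70/200 = 0.35
  a_CI = 112/320 = 0.35, a_II = 128/320 = 0.40
I − A =
  [   0.65    -0.35]
  [  -0.35     0.60]
det(I−A) = (0.65)(0.60) − (-0.35)(-0.35) = 0.2675
adj(I−A) = [[0.60, 0.35], [0.35, 0.65]]
(I − A)⁻¹ = adj(I−A) / det(I−A) ≈
  [   2.2430     1.3084]
  [   1.3084     2.4299]
Δx = (I − A)⁻¹ Δd with Δd having +25 in the Insurance component and 0 elsewhere.
So Δx_I = L_II · (+25), where L_II = adj(I−A)_II / det(I−A) = 0.65 / 0.2675.
Δx_I = 0.65 × (+25) / 0.2675 = 16.25 / 0.2675 ≈ 60.748.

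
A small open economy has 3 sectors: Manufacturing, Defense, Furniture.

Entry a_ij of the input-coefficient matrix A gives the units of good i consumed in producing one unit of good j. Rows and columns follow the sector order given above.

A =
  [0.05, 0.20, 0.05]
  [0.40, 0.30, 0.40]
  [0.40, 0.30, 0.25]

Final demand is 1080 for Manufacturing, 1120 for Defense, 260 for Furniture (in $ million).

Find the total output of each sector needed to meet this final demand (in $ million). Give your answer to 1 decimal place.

x_M = 2390.8, x_D = 5046.4, x_F = 3640.3

I − A =
  [   0.95    -0.20    -0.05]
  [  -0.40     0.70    -0.40]
  [  -0.40    -0.30     0.75]
Cofactors of I−A, C_ij = (−1)^(i+j)·(minor ij) (rows/columns in the sector order above):
  C_11 = (0.70)(0.75) − (-0.40)(-0.30) = 0.4050
  C_12 = −[(-0.40)(0.75) − (-0.40)(-0.40)] = 0.4600
  C_13 = (-0.40)(-0.30) − (0.70)(-0.40) = 0.4000
  C_21 = −[(-0.20)(0.75) − (-0.05)(-0.30)] = 0.1650
  C_22 = (0.95)(0.75) − (-0.05)(-0.40) = 0.6925
  C_23 = −[(0.95)(-0.30) − (-0.20)(-0.40)] = 0.3650
  C_31 = (-0.20)(-0.40) − (-0.05)(0.70) = 0.1150
  C_32 = −[(0.95)(-0.40) − (-0.05)(-0.40)] = 0.4000
  C_33 = (0.95)(0.70) − (-0.20)(-0.40) = 0.5850
det(I−A) = Σ_j (I−A)_1j·C_1j = (0.95)(0.4050) + (-0.20)(0.4600) + (-0.05)(0.4000) = 0.27275
adj(I−A) = Cᵀ =
  [ 0.4050   0.1650   0.1150]
  [ 0.4600   0.6925   0.4000]
  [ 0.4000   0.3650   0.5850]
(I − A)⁻¹ = adj(I−A) / det(I−A) ≈
  [   1.4849     0.6049     0.4216]
  [   1.6865     2.5390     1.4665]
  [   1.4665     1.3382     2.1448]
x = (I − A)⁻¹ d = adj(I−A)·d / det(I−A), with det(I−A) = 0.27275:
  x_M = (0.4050·1080 + 0.1650·1120 + 0.1150·260) / 0.27275 = 652.10 / 0.27275 ≈ 2390.8
  x_D = (0.4600·1080 + 0.6925·1120 + 0.4000·260) / 0.27275 = 1376.40 / 0.27275 ≈ 5046.4
  x_F = (0.4000·1080 + 0.3650·1120 + 0.5850·260) / 0.27275 = 992.90 / 0.27275 ≈ 3640.3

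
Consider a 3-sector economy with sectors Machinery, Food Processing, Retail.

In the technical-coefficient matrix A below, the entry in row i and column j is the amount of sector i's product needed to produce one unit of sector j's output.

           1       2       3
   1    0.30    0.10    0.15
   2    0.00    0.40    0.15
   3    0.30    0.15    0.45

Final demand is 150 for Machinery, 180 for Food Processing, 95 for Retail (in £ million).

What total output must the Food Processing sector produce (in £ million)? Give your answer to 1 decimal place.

x_2 = 424.1

I − A =
  [   0.70    -0.10    -0.15]
  [   0.00     0.60    -0.15]
  [  -0.30    -0.15     0.55]
Cofactors of I−A, C_ij = (−1)^(i+j)·(minor ij) (rows/columns in the sector order above):
  C_11 = (0.60)(0.55) − (-0.15)(-0.15) = 0.3075
  C_12 = −[(0.00)(0.55) − (-0.15)(-0.30)] = 0.0450
  C_13 = (0.00)(-0.15) − (0.60)(-0.30) = 0.1800
  C_21 = −[(-0.10)(0.55) − (-0.15)(-0.15)] = 0.0775
  C_22 = (0.70)(0.55) − (-0.15)(-0.30) = 0.3400
  C_23 = −[(0.70)(-0.15) − (-0.10)(-0.30)] = 0.1350
  C_31 = (-0.10)(-0.15) − (-0.15)(0.60) = 0.1050
  C_32 = −[(0.70)(-0.15) − (-0.15)(0.00)] = 0.1050
  C_33 = (0.70)(0.60) − (-0.10)(0.00) = 0.4200
det(I−A) = Σ_j (I−A)_1j·C_1j = (0.70)(0.3075) + (-0.10)(0.0450) + (-0.15)(0.1800) = 0.18375
adj(I−A) = Cᵀ =
  [ 0.3075   0.0775   0.1050]
  [ 0.0450   0.3400   0.1050]
  [ 0.1800   0.1350   0.4200]
(I − A)⁻¹ = adj(I−A) / det(I−A) ≈
  [   1.6735     0.4218     0.5714]
  [   0.2449     1.8503     0.5714]
  [   0.9796     0.7347     2.2857]
x = (I − A)⁻¹ d = adj(I−A)·d / det(I−A), with det(I−A) = 0.18375:
  x_1 = (0.3075·150 + 0.0775·180 + 0.1050·95) / 0.18375 = 70.05 / 0.18375 ≈ 381.2
  x_2 = (0.0450·150 + 0.3400·180 + 0.1050·95) / 0.18375 = 77.925 / 0.18375 ≈ 424.1
  x_3 = (0.1800·150 + 0.1350·180 + 0.4200·95) / 0.18375 = 91.20 / 0.18375 ≈ 496.3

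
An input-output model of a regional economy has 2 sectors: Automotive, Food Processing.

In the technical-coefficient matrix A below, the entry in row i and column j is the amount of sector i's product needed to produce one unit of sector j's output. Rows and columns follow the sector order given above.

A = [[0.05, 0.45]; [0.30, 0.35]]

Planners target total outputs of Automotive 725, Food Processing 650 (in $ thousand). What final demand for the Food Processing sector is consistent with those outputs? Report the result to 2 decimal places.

d_F = 205.00

I − A =
  [   0.95    -0.45]
  [  -0.30     0.65]
d = (I − A) x:
  d_A = (+0.95)·725 + (-0.45)·650 = 396.25
  d_F = (-0.30)·725 + (+0.65)·650 = 205.00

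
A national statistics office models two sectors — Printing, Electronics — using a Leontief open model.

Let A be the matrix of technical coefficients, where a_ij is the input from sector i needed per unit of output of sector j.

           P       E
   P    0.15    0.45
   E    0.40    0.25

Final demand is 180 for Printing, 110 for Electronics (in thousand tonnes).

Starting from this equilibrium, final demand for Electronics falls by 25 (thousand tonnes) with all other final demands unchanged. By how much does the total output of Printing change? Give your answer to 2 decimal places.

I − A =
  [   0.85    -0.45]
  [  -0.40     0.75]
det(I−A) = (0.85)(0.75) − (-0.45)(-0.40) = 0.4575
adj(I−A) = [[0.75, 0.45], [0.40, 0.85]]
(I − A)⁻¹ = adj(I−A) / det(I−A) ≈
  [   1.6393     0.9836]
  [   0.8743     1.8579]
Δx = (I − A)⁻¹ Δd with Δd having -25 in the Electronics component and 0 elsewhere.
So Δx_P = L_PE · (-25), where L_PE = adj(I−A)_PE / det(I−A) = 0.45 / 0.4575.
Δx_P = 0.45 × (-25) / 0.4575 = -11.25 / 0.4575 ≈ -24.59.

Δx_P = -24.59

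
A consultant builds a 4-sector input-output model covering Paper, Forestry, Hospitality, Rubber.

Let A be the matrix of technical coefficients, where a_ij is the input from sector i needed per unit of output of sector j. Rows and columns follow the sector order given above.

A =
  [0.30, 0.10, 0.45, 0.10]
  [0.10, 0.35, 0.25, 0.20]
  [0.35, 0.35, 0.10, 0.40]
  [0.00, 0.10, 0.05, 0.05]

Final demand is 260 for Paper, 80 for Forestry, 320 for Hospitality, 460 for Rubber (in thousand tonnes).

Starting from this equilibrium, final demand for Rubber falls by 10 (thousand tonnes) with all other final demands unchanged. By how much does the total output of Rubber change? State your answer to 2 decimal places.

Δx_4 = -12.59

I − A =
  [   0.70    -0.10    -0.45    -0.10]
  [  -0.10     0.65    -0.25    -0.20]
  [  -0.35    -0.35     0.90    -0.40]
  [   0.00    -0.10    -0.05     0.95]
Compute the cofactors C_ij = (−1)^(i+j)·(3×3 minor ij) of I−A; the adjugate is their transpose:
adj(I−A) = Cᵀ =
  [ 0.428125   0.261875   0.299375   0.226250]
  [ 0.170125   0.433125   0.216500   0.200250]
  [ 0.246375   0.297500   0.407750   0.260250]
  [ 0.030875   0.061250   0.044250   0.212375]
det(I−A) = Σ_j (I−A)_1j·C_1j = (0.70)(0.428125) + (-0.10)(0.170125) + (-0.45)(0.246375) + (-0.10)(0.030875) = 0.16871875
(I − A)⁻¹ = adj(I−A) / det(I−A) ≈
  [   2.5375     1.5521     1.7744     1.3410]
  [   1.0083     2.5671     1.2832     1.1869]
  [   1.4603     1.7633     2.4167     1.5425]
  [   0.1830     0.3630     0.2623     1.2588]
Δx = (I − A)⁻¹ Δd with Δd having -10 in the Rubber component and 0 elsewhere.
So Δx_4 = L_44 · (-10), where L_44 = adj(I−A)_44 / det(I−A) = 0.212375 / 0.16871875.
Δx_4 = 0.212375 × (-10) / 0.16871875 = -2.12375 / 0.16871875 ≈ -12.59.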